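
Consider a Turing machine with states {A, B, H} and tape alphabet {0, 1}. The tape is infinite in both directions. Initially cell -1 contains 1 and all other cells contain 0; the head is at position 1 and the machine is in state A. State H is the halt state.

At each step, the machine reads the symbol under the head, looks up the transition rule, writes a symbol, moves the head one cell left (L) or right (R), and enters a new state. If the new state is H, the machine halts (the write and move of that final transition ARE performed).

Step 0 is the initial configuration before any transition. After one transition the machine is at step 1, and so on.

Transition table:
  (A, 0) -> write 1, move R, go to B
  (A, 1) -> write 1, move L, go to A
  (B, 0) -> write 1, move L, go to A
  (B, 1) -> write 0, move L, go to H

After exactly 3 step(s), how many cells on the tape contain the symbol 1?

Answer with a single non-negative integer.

Answer: 3

Derivation:
Step 1: in state A at pos 1, read 0 -> (A,0)->write 1,move R,goto B. Now: state=B, head=2, tape[-2..3]=010100 (head:     ^)
Step 2: in state B at pos 2, read 0 -> (B,0)->write 1,move L,goto A. Now: state=A, head=1, tape[-2..3]=010110 (head:    ^)
Step 3: in state A at pos 1, read 1 -> (A,1)->write 1,move L,goto A. Now: state=A, head=0, tape[-2..3]=010110 (head:   ^)
Cells containing 1 after step 3: {-1, 1, 2} -> 3 cell(s)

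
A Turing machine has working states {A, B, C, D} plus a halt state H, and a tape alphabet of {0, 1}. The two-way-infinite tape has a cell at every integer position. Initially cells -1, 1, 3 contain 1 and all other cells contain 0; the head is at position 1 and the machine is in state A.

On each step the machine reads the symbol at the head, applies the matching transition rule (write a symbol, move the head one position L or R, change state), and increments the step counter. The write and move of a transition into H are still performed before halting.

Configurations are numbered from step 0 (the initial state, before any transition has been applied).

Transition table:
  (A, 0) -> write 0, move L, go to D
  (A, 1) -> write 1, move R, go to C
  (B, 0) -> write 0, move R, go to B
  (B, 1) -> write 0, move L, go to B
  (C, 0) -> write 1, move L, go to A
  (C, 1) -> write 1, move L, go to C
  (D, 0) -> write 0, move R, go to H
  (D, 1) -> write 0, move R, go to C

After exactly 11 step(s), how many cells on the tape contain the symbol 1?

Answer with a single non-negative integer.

Step 1: in state A at pos 1, read 1 -> (A,1)->write 1,move R,goto C. Now: state=C, head=2, tape[-2..4]=0101010 (head:     ^)
Step 2: in state C at pos 2, read 0 -> (C,0)->write 1,move L,goto A. Now: state=A, head=1, tape[-2..4]=0101110 (head:    ^)
Step 3: in state A at pos 1, read 1 -> (A,1)->write 1,move R,goto C. Now: state=C, head=2, tape[-2..4]=0101110 (head:     ^)
Step 4: in state C at pos 2, read 1 -> (C,1)->write 1,move L,goto C. Now: state=C, head=1, tape[-2..4]=0101110 (head:    ^)
Step 5: in state C at pos 1, read 1 -> (C,1)->write 1,move L,goto C. Now: state=C, head=0, tape[-2..4]=0101110 (head:   ^)
Step 6: in state C at pos 0, read 0 -> (C,0)->write 1,move L,goto A. Now: state=A, head=-1, tape[-2..4]=0111110 (head:  ^)
Step 7: in state A at pos -1, read 1 -> (A,1)->write 1,move R,goto C. Now: state=C, head=0, tape[-2..4]=0111110 (head:   ^)
Step 8: in state C at pos 0, read 1 -> (C,1)->write 1,move L,goto C. Now: state=C, head=-1, tape[-2..4]=0111110 (head:  ^)
Step 9: in state C at pos -1, read 1 -> (C,1)->write 1,move L,goto C. Now: state=C, head=-2, tape[-3..4]=00111110 (head:  ^)
Step 10: in state C at pos -2, read 0 -> (C,0)->write 1,move L,goto A. Now: state=A, head=-3, tape[-4..4]=001111110 (head:  ^)
Step 11: in state A at pos -3, read 0 -> (A,0)->write 0,move L,goto D. Now: state=D, head=-4, tape[-5..4]=0001111110 (head:  ^)
Cells containing 1 after step 11: {-2, -1, 0, 1, 2, 3} -> 6 cell(s)

Answer: 6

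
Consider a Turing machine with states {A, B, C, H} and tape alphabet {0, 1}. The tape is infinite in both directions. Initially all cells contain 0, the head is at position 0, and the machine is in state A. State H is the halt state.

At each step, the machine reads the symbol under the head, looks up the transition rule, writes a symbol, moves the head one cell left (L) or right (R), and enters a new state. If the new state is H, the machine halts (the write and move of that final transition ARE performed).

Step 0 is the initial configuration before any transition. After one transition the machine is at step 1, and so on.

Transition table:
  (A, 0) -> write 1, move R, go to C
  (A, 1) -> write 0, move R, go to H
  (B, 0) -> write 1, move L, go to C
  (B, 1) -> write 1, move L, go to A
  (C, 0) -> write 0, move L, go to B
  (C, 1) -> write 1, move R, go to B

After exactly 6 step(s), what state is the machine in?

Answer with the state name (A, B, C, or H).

Step 1: in state A at pos 0, read 0 -> (A,0)->write 1,move R,goto C. Now: state=C, head=1, tape[-1..2]=0100 (head:   ^)
Step 2: in state C at pos 1, read 0 -> (C,0)->write 0,move L,goto B. Now: state=B, head=0, tape[-1..2]=0100 (head:  ^)
Step 3: in state B at pos 0, read 1 -> (B,1)->write 1,move L,goto A. Now: state=A, head=-1, tape[-2..2]=00100 (head:  ^)
Step 4: in state A at pos -1, read 0 -> (A,0)->write 1,move R,goto C. Now: state=C, head=0, tape[-2..2]=01100 (head:   ^)
Step 5: in state C at pos 0, read 1 -> (C,1)->write 1,move R,goto B. Now: state=B, head=1, tape[-2..2]=01100 (head:    ^)
Step 6: in state B at pos 1, read 0 -> (B,0)->write 1,move L,goto C. Now: state=C, head=0, tape[-2..2]=01110 (head:   ^)

Answer: C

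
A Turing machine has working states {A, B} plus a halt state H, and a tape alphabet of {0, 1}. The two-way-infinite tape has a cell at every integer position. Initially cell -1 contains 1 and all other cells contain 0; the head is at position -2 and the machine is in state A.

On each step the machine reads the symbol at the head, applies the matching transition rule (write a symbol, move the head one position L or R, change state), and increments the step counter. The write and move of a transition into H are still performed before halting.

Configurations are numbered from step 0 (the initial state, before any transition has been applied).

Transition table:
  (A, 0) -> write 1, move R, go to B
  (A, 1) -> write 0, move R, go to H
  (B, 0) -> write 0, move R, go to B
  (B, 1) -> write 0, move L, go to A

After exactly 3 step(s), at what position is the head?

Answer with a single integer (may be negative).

Answer: -1

Derivation:
Step 1: in state A at pos -2, read 0 -> (A,0)->write 1,move R,goto B. Now: state=B, head=-1, tape[-3..0]=0110 (head:   ^)
Step 2: in state B at pos -1, read 1 -> (B,1)->write 0,move L,goto A. Now: state=A, head=-2, tape[-3..0]=0100 (head:  ^)
Step 3: in state A at pos -2, read 1 -> (A,1)->write 0,move R,goto H. Now: state=H, head=-1, tape[-3..0]=0000 (head:   ^)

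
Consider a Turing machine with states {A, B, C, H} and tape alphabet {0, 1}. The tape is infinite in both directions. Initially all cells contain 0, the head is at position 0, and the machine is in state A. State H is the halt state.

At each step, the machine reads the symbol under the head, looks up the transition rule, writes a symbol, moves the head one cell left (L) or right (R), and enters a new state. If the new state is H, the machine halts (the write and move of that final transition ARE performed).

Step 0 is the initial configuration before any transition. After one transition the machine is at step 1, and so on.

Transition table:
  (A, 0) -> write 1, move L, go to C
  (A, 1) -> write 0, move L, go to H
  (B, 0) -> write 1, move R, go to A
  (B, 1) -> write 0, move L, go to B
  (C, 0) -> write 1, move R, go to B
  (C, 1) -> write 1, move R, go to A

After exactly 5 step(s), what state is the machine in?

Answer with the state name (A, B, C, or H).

Answer: A

Derivation:
Step 1: in state A at pos 0, read 0 -> (A,0)->write 1,move L,goto C. Now: state=C, head=-1, tape[-2..1]=0010 (head:  ^)
Step 2: in state C at pos -1, read 0 -> (C,0)->write 1,move R,goto B. Now: state=B, head=0, tape[-2..1]=0110 (head:   ^)
Step 3: in state B at pos 0, read 1 -> (B,1)->write 0,move L,goto B. Now: state=B, head=-1, tape[-2..1]=0100 (head:  ^)
Step 4: in state B at pos -1, read 1 -> (B,1)->write 0,move L,goto B. Now: state=B, head=-2, tape[-3..1]=00000 (head:  ^)
Step 5: in state B at pos -2, read 0 -> (B,0)->write 1,move R,goto A. Now: state=A, head=-1, tape[-3..1]=01000 (head:   ^)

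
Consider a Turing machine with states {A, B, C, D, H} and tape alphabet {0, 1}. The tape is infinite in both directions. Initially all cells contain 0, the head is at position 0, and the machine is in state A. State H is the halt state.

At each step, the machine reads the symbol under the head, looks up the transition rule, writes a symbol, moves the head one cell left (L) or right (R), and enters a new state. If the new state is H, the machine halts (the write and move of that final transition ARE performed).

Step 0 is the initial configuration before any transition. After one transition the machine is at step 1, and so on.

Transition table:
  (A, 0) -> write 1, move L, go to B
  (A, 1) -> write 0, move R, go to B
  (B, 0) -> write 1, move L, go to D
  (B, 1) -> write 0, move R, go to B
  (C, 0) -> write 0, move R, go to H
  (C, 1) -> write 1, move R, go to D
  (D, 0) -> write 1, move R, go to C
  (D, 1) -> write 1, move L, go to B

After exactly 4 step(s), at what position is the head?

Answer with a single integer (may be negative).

Step 1: in state A at pos 0, read 0 -> (A,0)->write 1,move L,goto B. Now: state=B, head=-1, tape[-2..1]=0010 (head:  ^)
Step 2: in state B at pos -1, read 0 -> (B,0)->write 1,move L,goto D. Now: state=D, head=-2, tape[-3..1]=00110 (head:  ^)
Step 3: in state D at pos -2, read 0 -> (D,0)->write 1,move R,goto C. Now: state=C, head=-1, tape[-3..1]=01110 (head:   ^)
Step 4: in state C at pos -1, read 1 -> (C,1)->write 1,move R,goto D. Now: state=D, head=0, tape[-3..1]=01110 (head:    ^)

Answer: 0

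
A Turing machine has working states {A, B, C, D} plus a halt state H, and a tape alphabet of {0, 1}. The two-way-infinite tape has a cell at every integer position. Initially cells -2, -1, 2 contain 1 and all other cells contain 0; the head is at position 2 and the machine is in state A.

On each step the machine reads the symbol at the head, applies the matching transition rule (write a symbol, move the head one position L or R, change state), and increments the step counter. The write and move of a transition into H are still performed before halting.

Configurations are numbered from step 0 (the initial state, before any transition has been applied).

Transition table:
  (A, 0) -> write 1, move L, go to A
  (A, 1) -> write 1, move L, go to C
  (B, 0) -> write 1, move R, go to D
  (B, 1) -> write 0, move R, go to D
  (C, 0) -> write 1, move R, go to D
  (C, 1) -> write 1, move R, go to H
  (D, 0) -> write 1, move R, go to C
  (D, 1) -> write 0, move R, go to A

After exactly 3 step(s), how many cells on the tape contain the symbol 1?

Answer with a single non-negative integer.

Step 1: in state A at pos 2, read 1 -> (A,1)->write 1,move L,goto C. Now: state=C, head=1, tape[-3..3]=0110010 (head:     ^)
Step 2: in state C at pos 1, read 0 -> (C,0)->write 1,move R,goto D. Now: state=D, head=2, tape[-3..3]=0110110 (head:      ^)
Step 3: in state D at pos 2, read 1 -> (D,1)->write 0,move R,goto A. Now: state=A, head=3, tape[-3..4]=01101000 (head:       ^)
Cells containing 1 after step 3: {-2, -1, 1} -> 3 cell(s)

Answer: 3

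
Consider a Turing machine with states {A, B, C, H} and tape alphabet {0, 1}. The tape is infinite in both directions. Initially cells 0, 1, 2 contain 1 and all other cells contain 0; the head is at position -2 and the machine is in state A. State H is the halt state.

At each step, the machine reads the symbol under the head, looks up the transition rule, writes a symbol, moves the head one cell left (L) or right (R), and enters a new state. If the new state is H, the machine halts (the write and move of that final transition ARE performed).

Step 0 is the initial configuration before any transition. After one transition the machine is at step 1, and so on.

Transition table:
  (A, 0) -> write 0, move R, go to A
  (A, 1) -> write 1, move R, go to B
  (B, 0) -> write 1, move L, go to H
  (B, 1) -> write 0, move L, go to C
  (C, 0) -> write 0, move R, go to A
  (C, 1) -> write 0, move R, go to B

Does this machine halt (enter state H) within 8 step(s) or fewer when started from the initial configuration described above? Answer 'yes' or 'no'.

Answer: yes

Derivation:
Step 1: in state A at pos -2, read 0 -> (A,0)->write 0,move R,goto A. Now: state=A, head=-1, tape[-3..3]=0001110 (head:   ^)
Step 2: in state A at pos -1, read 0 -> (A,0)->write 0,move R,goto A. Now: state=A, head=0, tape[-3..3]=0001110 (head:    ^)
Step 3: in state A at pos 0, read 1 -> (A,1)->write 1,move R,goto B. Now: state=B, head=1, tape[-3..3]=0001110 (head:     ^)
Step 4: in state B at pos 1, read 1 -> (B,1)->write 0,move L,goto C. Now: state=C, head=0, tape[-3..3]=0001010 (head:    ^)
Step 5: in state C at pos 0, read 1 -> (C,1)->write 0,move R,goto B. Now: state=B, head=1, tape[-3..3]=0000010 (head:     ^)
Step 6: in state B at pos 1, read 0 -> (B,0)->write 1,move L,goto H. Now: state=H, head=0, tape[-3..3]=0000110 (head:    ^)
State H reached at step 6; 6 <= 8 -> yes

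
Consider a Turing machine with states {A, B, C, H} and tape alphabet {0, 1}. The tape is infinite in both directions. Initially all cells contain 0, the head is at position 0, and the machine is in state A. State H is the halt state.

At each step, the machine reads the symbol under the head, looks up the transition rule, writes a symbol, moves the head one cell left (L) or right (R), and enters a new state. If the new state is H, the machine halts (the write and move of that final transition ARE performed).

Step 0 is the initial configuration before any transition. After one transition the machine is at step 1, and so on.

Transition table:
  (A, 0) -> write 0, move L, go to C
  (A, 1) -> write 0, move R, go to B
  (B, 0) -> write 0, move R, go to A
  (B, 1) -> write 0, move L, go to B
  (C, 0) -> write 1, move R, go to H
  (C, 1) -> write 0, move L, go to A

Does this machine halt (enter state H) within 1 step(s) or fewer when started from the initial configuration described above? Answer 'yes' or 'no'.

Answer: no

Derivation:
Step 1: in state A at pos 0, read 0 -> (A,0)->write 0,move L,goto C. Now: state=C, head=-1, tape[-2..1]=0000 (head:  ^)
After 1 step(s): state = C (not H) -> not halted within 1 -> no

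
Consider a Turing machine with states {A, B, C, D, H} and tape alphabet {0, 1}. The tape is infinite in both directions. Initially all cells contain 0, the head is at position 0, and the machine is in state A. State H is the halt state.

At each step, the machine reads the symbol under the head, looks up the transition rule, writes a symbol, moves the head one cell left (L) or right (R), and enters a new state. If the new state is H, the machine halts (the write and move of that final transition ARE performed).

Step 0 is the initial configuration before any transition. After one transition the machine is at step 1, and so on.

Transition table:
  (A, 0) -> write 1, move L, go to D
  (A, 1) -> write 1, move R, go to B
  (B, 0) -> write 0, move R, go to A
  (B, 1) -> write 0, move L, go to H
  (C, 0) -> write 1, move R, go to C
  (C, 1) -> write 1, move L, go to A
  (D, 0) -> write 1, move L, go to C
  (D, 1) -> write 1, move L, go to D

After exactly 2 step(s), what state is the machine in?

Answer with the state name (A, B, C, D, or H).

Step 1: in state A at pos 0, read 0 -> (A,0)->write 1,move L,goto D. Now: state=D, head=-1, tape[-2..1]=0010 (head:  ^)
Step 2: in state D at pos -1, read 0 -> (D,0)->write 1,move L,goto C. Now: state=C, head=-2, tape[-3..1]=00110 (head:  ^)

Answer: C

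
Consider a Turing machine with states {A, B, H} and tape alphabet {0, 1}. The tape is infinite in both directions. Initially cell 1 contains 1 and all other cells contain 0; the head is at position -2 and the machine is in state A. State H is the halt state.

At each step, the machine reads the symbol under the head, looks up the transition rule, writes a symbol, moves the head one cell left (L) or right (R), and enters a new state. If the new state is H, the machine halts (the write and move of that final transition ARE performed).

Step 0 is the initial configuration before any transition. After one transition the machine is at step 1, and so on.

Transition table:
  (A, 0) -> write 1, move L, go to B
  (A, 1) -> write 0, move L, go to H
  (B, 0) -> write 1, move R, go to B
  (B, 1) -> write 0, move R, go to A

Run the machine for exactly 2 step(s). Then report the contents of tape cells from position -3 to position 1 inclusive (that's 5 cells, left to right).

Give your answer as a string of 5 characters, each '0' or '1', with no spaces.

Step 1: in state A at pos -2, read 0 -> (A,0)->write 1,move L,goto B. Now: state=B, head=-3, tape[-4..2]=0010010 (head:  ^)
Step 2: in state B at pos -3, read 0 -> (B,0)->write 1,move R,goto B. Now: state=B, head=-2, tape[-4..2]=0110010 (head:   ^)

Answer: 11001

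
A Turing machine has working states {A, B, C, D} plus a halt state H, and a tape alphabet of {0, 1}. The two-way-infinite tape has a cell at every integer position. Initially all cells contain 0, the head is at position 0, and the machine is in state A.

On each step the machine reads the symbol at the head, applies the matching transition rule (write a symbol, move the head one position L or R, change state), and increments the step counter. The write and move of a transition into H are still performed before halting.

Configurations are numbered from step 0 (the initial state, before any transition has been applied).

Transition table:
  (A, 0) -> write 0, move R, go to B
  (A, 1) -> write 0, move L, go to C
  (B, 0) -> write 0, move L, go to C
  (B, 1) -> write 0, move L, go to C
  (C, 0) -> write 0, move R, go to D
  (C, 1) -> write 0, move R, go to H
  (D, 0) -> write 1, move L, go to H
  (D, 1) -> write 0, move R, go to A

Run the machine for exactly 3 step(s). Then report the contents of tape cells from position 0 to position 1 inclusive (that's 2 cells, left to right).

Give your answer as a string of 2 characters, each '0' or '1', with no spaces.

Step 1: in state A at pos 0, read 0 -> (A,0)->write 0,move R,goto B. Now: state=B, head=1, tape[-1..2]=0000 (head:   ^)
Step 2: in state B at pos 1, read 0 -> (B,0)->write 0,move L,goto C. Now: state=C, head=0, tape[-1..2]=0000 (head:  ^)
Step 3: in state C at pos 0, read 0 -> (C,0)->write 0,move R,goto D. Now: state=D, head=1, tape[-1..2]=0000 (head:   ^)

Answer: 00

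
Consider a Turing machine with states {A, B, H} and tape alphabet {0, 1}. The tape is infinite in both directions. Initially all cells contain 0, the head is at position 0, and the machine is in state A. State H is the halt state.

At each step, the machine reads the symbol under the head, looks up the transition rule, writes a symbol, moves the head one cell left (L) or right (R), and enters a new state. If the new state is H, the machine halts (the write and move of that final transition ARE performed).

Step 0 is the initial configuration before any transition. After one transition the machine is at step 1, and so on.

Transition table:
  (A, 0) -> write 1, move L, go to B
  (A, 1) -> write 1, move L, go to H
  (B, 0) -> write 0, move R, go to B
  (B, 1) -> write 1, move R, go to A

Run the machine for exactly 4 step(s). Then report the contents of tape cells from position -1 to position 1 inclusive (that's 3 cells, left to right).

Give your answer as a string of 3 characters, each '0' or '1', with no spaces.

Answer: 011

Derivation:
Step 1: in state A at pos 0, read 0 -> (A,0)->write 1,move L,goto B. Now: state=B, head=-1, tape[-2..1]=0010 (head:  ^)
Step 2: in state B at pos -1, read 0 -> (B,0)->write 0,move R,goto B. Now: state=B, head=0, tape[-2..1]=0010 (head:   ^)
Step 3: in state B at pos 0, read 1 -> (B,1)->write 1,move R,goto A. Now: state=A, head=1, tape[-2..2]=00100 (head:    ^)
Step 4: in state A at pos 1, read 0 -> (A,0)->write 1,move L,goto B. Now: state=B, head=0, tape[-2..2]=00110 (head:   ^)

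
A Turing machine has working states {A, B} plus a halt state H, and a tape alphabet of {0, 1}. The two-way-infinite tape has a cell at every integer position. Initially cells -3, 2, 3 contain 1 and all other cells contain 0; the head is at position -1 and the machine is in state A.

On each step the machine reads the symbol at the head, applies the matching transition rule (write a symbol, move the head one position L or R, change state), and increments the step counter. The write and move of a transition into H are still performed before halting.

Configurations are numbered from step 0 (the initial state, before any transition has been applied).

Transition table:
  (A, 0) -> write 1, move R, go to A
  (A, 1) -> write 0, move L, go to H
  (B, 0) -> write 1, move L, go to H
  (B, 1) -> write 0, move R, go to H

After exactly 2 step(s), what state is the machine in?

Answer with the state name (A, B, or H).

Answer: A

Derivation:
Step 1: in state A at pos -1, read 0 -> (A,0)->write 1,move R,goto A. Now: state=A, head=0, tape[-4..4]=010100110 (head:     ^)
Step 2: in state A at pos 0, read 0 -> (A,0)->write 1,move R,goto A. Now: state=A, head=1, tape[-4..4]=010110110 (head:      ^)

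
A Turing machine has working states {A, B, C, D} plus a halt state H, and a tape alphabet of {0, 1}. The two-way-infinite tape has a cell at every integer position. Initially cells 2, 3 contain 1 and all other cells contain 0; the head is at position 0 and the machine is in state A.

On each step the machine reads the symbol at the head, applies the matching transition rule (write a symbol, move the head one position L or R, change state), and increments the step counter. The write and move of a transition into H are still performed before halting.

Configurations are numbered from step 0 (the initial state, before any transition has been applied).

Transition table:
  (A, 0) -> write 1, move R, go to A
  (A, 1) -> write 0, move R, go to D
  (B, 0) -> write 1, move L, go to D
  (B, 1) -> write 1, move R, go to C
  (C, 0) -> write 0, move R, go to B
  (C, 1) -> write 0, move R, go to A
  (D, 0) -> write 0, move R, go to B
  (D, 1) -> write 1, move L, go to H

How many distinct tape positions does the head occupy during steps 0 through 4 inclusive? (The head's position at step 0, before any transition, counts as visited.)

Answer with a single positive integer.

Answer: 4

Derivation:
Step 1: in state A at pos 0, read 0 -> (A,0)->write 1,move R,goto A. Now: state=A, head=1, tape[-1..4]=010110 (head:   ^)
Step 2: in state A at pos 1, read 0 -> (A,0)->write 1,move R,goto A. Now: state=A, head=2, tape[-1..4]=011110 (head:    ^)
Step 3: in state A at pos 2, read 1 -> (A,1)->write 0,move R,goto D. Now: state=D, head=3, tape[-1..4]=011010 (head:     ^)
Step 4: in state D at pos 3, read 1 -> (D,1)->write 1,move L,goto H. Now: state=H, head=2, tape[-1..4]=011010 (head:    ^)
Head positions at steps 0..4: starting at 0, distinct positions visited = {0, 1, 2, 3} -> 4 position(s)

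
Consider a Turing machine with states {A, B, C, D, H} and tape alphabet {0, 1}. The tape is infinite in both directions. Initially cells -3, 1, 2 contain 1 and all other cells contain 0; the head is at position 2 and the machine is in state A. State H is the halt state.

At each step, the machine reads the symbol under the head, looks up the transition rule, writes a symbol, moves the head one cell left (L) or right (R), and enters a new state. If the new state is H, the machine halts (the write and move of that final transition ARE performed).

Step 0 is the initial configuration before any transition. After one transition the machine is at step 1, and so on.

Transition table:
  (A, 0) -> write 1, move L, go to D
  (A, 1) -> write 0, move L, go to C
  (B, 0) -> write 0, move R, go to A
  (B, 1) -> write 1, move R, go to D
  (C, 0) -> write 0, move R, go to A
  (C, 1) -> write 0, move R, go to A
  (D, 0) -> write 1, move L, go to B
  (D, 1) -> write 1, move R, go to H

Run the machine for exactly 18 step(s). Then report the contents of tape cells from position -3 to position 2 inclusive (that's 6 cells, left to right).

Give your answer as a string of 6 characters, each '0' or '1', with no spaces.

Step 1: in state A at pos 2, read 1 -> (A,1)->write 0,move L,goto C. Now: state=C, head=1, tape[-4..3]=01000100 (head:      ^)
Step 2: in state C at pos 1, read 1 -> (C,1)->write 0,move R,goto A. Now: state=A, head=2, tape[-4..3]=01000000 (head:       ^)
Step 3: in state A at pos 2, read 0 -> (A,0)->write 1,move L,goto D. Now: state=D, head=1, tape[-4..3]=01000010 (head:      ^)
Step 4: in state D at pos 1, read 0 -> (D,0)->write 1,move L,goto B. Now: state=B, head=0, tape[-4..3]=01000110 (head:     ^)
Step 5: in state B at pos 0, read 0 -> (B,0)->write 0,move R,goto A. Now: state=A, head=1, tape[-4..3]=01000110 (head:      ^)
Step 6: in state A at pos 1, read 1 -> (A,1)->write 0,move L,goto C. Now: state=C, head=0, tape[-4..3]=01000010 (head:     ^)
Step 7: in state C at pos 0, read 0 -> (C,0)->write 0,move R,goto A. Now: state=A, head=1, tape[-4..3]=01000010 (head:      ^)
Step 8: in state A at pos 1, read 0 -> (A,0)->write 1,move L,goto D. Now: state=D, head=0, tape[-4..3]=01000110 (head:     ^)
Step 9: in state D at pos 0, read 0 -> (D,0)->write 1,move L,goto B. Now: state=B, head=-1, tape[-4..3]=01001110 (head:    ^)
Step 10: in state B at pos -1, read 0 -> (B,0)->write 0,move R,goto A. Now: state=A, head=0, tape[-4..3]=01001110 (head:     ^)
Step 11: in state A at pos 0, read 1 -> (A,1)->write 0,move L,goto C. Now: state=C, head=-1, tape[-4..3]=01000110 (head:    ^)
Step 12: in state C at pos -1, read 0 -> (C,0)->write 0,move R,goto A. Now: state=A, head=0, tape[-4..3]=01000110 (head:     ^)
Step 13: in state A at pos 0, read 0 -> (A,0)->write 1,move L,goto D. Now: state=D, head=-1, tape[-4..3]=01001110 (head:    ^)
Step 14: in state D at pos -1, read 0 -> (D,0)->write 1,move L,goto B. Now: state=B, head=-2, tape[-4..3]=01011110 (head:   ^)
Step 15: in state B at pos -2, read 0 -> (B,0)->write 0,move R,goto A. Now: state=A, head=-1, tape[-4..3]=01011110 (head:    ^)
Step 16: in state A at pos -1, read 1 -> (A,1)->write 0,move L,goto C. Now: state=C, head=-2, tape[-4..3]=01001110 (head:   ^)
Step 17: in state C at pos -2, read 0 -> (C,0)->write 0,move R,goto A. Now: state=A, head=-1, tape[-4..3]=01001110 (head:    ^)
Step 18: in state A at pos -1, read 0 -> (A,0)->write 1,move L,goto D. Now: state=D, head=-2, tape[-4..3]=01011110 (head:   ^)

Answer: 101111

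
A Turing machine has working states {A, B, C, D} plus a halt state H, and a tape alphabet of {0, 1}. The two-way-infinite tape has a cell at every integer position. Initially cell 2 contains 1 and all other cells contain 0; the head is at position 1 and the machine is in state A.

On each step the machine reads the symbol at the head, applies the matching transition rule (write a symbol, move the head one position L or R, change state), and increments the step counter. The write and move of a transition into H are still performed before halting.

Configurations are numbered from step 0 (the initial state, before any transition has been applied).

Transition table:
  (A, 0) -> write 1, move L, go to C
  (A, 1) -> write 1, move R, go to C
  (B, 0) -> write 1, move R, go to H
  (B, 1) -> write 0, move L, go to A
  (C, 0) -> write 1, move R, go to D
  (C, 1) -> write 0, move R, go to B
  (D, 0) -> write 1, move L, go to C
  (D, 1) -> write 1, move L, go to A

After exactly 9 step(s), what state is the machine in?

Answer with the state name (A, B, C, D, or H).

Answer: A

Derivation:
Step 1: in state A at pos 1, read 0 -> (A,0)->write 1,move L,goto C. Now: state=C, head=0, tape[-1..3]=00110 (head:  ^)
Step 2: in state C at pos 0, read 0 -> (C,0)->write 1,move R,goto D. Now: state=D, head=1, tape[-1..3]=01110 (head:   ^)
Step 3: in state D at pos 1, read 1 -> (D,1)->write 1,move L,goto A. Now: state=A, head=0, tape[-1..3]=01110 (head:  ^)
Step 4: in state A at pos 0, read 1 -> (A,1)->write 1,move R,goto C. Now: state=C, head=1, tape[-1..3]=01110 (head:   ^)
Step 5: in state C at pos 1, read 1 -> (C,1)->write 0,move R,goto B. Now: state=B, head=2, tape[-1..3]=01010 (head:    ^)
Step 6: in state B at pos 2, read 1 -> (B,1)->write 0,move L,goto A. Now: state=A, head=1, tape[-1..3]=01000 (head:   ^)
Step 7: in state A at pos 1, read 0 -> (A,0)->write 1,move L,goto C. Now: state=C, head=0, tape[-1..3]=01100 (head:  ^)
Step 8: in state C at pos 0, read 1 -> (C,1)->write 0,move R,goto B. Now: state=B, head=1, tape[-1..3]=00100 (head:   ^)
Step 9: in state B at pos 1, read 1 -> (B,1)->write 0,move L,goto A. Now: state=A, head=0, tape[-1..3]=00000 (head:  ^)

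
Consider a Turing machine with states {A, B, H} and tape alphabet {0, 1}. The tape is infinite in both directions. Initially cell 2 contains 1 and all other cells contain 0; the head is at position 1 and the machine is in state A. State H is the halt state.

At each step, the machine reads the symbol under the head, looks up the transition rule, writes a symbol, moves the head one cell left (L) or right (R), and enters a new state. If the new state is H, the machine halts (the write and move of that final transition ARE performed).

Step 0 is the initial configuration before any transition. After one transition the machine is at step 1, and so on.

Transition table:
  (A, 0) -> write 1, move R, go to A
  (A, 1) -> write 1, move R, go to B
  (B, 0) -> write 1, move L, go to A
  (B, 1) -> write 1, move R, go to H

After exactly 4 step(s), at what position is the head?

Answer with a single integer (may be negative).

Step 1: in state A at pos 1, read 0 -> (A,0)->write 1,move R,goto A. Now: state=A, head=2, tape[0..3]=0110 (head:   ^)
Step 2: in state A at pos 2, read 1 -> (A,1)->write 1,move R,goto B. Now: state=B, head=3, tape[0..4]=01100 (head:    ^)
Step 3: in state B at pos 3, read 0 -> (B,0)->write 1,move L,goto A. Now: state=A, head=2, tape[0..4]=01110 (head:   ^)
Step 4: in state A at pos 2, read 1 -> (A,1)->write 1,move R,goto B. Now: state=B, head=3, tape[0..4]=01110 (head:    ^)

Answer: 3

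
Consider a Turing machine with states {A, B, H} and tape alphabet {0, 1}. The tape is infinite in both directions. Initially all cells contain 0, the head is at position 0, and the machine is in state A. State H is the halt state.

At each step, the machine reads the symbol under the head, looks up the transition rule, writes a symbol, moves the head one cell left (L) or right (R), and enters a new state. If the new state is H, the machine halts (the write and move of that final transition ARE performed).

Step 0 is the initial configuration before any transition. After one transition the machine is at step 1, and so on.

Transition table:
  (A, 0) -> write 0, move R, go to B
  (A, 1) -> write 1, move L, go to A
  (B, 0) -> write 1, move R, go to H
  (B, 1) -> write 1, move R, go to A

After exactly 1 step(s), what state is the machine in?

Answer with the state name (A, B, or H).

Step 1: in state A at pos 0, read 0 -> (A,0)->write 0,move R,goto B. Now: state=B, head=1, tape[-1..2]=0000 (head:   ^)

Answer: B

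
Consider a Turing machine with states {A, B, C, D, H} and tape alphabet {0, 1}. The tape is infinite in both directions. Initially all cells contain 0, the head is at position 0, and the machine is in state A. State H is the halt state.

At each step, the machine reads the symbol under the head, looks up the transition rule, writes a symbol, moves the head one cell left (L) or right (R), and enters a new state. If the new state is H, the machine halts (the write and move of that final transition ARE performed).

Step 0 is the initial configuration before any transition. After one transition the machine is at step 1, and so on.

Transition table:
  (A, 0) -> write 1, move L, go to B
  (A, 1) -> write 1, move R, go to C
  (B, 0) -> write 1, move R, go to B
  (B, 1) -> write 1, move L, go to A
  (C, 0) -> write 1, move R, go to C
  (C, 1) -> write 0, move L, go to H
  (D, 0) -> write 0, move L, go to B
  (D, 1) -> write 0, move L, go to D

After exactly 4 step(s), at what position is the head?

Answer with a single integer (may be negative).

Step 1: in state A at pos 0, read 0 -> (A,0)->write 1,move L,goto B. Now: state=B, head=-1, tape[-2..1]=0010 (head:  ^)
Step 2: in state B at pos -1, read 0 -> (B,0)->write 1,move R,goto B. Now: state=B, head=0, tape[-2..1]=0110 (head:   ^)
Step 3: in state B at pos 0, read 1 -> (B,1)->write 1,move L,goto A. Now: state=A, head=-1, tape[-2..1]=0110 (head:  ^)
Step 4: in state A at pos -1, read 1 -> (A,1)->write 1,move R,goto C. Now: state=C, head=0, tape[-2..1]=0110 (head:   ^)

Answer: 0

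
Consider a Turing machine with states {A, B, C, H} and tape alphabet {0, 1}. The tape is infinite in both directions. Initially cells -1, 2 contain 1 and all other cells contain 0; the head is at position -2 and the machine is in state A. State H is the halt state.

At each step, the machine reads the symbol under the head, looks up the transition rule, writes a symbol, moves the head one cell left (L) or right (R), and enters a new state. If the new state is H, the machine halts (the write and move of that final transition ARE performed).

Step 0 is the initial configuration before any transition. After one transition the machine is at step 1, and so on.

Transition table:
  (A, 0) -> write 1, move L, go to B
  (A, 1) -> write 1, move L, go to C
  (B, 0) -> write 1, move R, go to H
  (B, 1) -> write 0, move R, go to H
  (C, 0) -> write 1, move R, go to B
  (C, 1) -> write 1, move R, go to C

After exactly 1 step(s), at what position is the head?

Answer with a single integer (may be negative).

Step 1: in state A at pos -2, read 0 -> (A,0)->write 1,move L,goto B. Now: state=B, head=-3, tape[-4..3]=00110010 (head:  ^)

Answer: -3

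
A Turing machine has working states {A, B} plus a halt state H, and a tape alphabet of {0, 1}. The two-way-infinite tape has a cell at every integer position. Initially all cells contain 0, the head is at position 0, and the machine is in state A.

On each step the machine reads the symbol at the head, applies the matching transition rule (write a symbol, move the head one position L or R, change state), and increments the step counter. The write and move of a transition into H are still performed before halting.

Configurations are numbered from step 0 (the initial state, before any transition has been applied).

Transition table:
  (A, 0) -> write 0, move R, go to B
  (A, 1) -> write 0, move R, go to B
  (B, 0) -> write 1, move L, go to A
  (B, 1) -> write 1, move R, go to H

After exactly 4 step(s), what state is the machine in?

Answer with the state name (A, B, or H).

Answer: H

Derivation:
Step 1: in state A at pos 0, read 0 -> (A,0)->write 0,move R,goto B. Now: state=B, head=1, tape[-1..2]=0000 (head:   ^)
Step 2: in state B at pos 1, read 0 -> (B,0)->write 1,move L,goto A. Now: state=A, head=0, tape[-1..2]=0010 (head:  ^)
Step 3: in state A at pos 0, read 0 -> (A,0)->write 0,move R,goto B. Now: state=B, head=1, tape[-1..2]=0010 (head:   ^)
Step 4: in state B at pos 1, read 1 -> (B,1)->write 1,move R,goto H. Now: state=H, head=2, tape[-1..3]=00100 (head:    ^)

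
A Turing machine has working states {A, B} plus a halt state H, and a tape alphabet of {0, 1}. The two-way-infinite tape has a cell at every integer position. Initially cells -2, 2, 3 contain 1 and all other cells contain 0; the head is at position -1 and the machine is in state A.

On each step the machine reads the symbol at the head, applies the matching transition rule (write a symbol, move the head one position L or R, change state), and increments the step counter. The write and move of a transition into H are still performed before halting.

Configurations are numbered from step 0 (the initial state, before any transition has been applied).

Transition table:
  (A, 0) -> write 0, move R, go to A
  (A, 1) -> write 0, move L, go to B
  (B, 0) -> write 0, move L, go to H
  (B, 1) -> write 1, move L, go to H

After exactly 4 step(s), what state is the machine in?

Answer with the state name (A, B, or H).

Answer: B

Derivation:
Step 1: in state A at pos -1, read 0 -> (A,0)->write 0,move R,goto A. Now: state=A, head=0, tape[-3..4]=01000110 (head:    ^)
Step 2: in state A at pos 0, read 0 -> (A,0)->write 0,move R,goto A. Now: state=A, head=1, tape[-3..4]=01000110 (head:     ^)
Step 3: in state A at pos 1, read 0 -> (A,0)->write 0,move R,goto A. Now: state=A, head=2, tape[-3..4]=01000110 (head:      ^)
Step 4: in state A at pos 2, read 1 -> (A,1)->write 0,move L,goto B. Now: state=B, head=1, tape[-3..4]=01000010 (head:     ^)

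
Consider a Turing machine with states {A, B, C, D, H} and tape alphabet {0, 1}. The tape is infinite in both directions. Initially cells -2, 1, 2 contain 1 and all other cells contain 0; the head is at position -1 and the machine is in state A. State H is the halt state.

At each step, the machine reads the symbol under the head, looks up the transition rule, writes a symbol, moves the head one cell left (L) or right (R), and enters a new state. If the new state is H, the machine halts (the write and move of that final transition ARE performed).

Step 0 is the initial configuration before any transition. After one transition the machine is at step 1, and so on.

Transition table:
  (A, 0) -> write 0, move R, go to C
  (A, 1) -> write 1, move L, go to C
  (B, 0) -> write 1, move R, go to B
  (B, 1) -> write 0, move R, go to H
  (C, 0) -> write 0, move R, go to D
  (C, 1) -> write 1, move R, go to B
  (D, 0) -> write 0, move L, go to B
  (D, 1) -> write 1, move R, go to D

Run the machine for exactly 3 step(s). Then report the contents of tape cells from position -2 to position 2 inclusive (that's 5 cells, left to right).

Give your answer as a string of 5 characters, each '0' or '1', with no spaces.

Step 1: in state A at pos -1, read 0 -> (A,0)->write 0,move R,goto C. Now: state=C, head=0, tape[-3..3]=0100110 (head:    ^)
Step 2: in state C at pos 0, read 0 -> (C,0)->write 0,move R,goto D. Now: state=D, head=1, tape[-3..3]=0100110 (head:     ^)
Step 3: in state D at pos 1, read 1 -> (D,1)->write 1,move R,goto D. Now: state=D, head=2, tape[-3..3]=0100110 (head:      ^)

Answer: 10011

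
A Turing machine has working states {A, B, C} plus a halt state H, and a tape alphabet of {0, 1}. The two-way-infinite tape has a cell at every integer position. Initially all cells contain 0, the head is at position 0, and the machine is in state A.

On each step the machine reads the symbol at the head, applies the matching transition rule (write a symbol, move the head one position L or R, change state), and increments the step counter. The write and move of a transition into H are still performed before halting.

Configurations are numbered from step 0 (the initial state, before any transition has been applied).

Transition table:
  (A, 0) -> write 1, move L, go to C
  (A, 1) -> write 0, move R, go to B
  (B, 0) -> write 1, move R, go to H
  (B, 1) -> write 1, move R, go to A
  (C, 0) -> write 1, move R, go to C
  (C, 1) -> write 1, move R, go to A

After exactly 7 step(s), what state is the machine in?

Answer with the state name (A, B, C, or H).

Answer: H

Derivation:
Step 1: in state A at pos 0, read 0 -> (A,0)->write 1,move L,goto C. Now: state=C, head=-1, tape[-2..1]=0010 (head:  ^)
Step 2: in state C at pos -1, read 0 -> (C,0)->write 1,move R,goto C. Now: state=C, head=0, tape[-2..1]=0110 (head:   ^)
Step 3: in state C at pos 0, read 1 -> (C,1)->write 1,move R,goto A. Now: state=A, head=1, tape[-2..2]=01100 (head:    ^)
Step 4: in state A at pos 1, read 0 -> (A,0)->write 1,move L,goto C. Now: state=C, head=0, tape[-2..2]=01110 (head:   ^)
Step 5: in state C at pos 0, read 1 -> (C,1)->write 1,move R,goto A. Now: state=A, head=1, tape[-2..2]=01110 (head:    ^)
Step 6: in state A at pos 1, read 1 -> (A,1)->write 0,move R,goto B. Now: state=B, head=2, tape[-2..3]=011000 (head:     ^)
Step 7: in state B at pos 2, read 0 -> (B,0)->write 1,move R,goto H. Now: state=H, head=3, tape[-2..4]=0110100 (head:      ^)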